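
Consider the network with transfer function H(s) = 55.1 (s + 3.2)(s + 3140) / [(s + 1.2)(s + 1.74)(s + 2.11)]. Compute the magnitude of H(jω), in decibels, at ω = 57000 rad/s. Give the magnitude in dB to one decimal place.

-60.3 dB

|j57000 + 3.2| = √(57000² + 3.2²) = 5.7e+04
|j57000 + 3140| = √(57000² + 3140²) = 5.709e+04
|j57000 + 1.2| = √(57000² + 1.2²) = 5.7e+04
|j57000 + 1.74| = √(57000² + 1.74²) = 5.7e+04
|j57000 + 2.11| = √(57000² + 2.11²) = 5.7e+04
|H(j57000)| = 55.1 × 5.7e+04 × 5.709e+04 / (5.7e+04 × 5.7e+04 × 5.7e+04) = 0.00096813
20 log₁₀(0.00096813) = -60.28 dB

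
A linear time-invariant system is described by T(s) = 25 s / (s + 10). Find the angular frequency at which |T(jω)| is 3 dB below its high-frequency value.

For a single-pole high-pass, the −3 dB point is at the pole: ω = 10 rad s⁻¹.

10 rad s⁻¹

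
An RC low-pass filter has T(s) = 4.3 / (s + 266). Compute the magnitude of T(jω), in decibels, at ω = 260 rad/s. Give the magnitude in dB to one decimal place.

|j260 + 266| = √(260² + 266²) = 372
|T(j260)| = 4.3 / 372 = 0.01156
20 log₁₀(0.01156) = -38.74 dB

-38.7 dB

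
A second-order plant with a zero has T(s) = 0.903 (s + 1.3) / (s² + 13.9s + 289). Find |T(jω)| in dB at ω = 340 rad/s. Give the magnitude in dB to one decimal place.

-51.5 dB

|j340 + 1.3| = √(340² + 1.3²) = 340
|(j340)² + 13.9(j340) + 289| = |-1.1531e+05 + j4726| = 1.154e+05
|T(j340)| = 0.903 × 340 / 1.154e+05 = 0.0026603
20 log₁₀(0.0026603) = -51.50 dB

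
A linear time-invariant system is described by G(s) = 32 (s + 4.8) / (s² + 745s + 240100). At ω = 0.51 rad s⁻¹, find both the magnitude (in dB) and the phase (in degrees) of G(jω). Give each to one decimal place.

|G| = -63.8 dB, ∠G = 6.0°

|j0.51 + 4.8| = √(0.51² + 4.8²) = 4.827
|(j0.51)² + 745(j0.51) + 240100| = |2.401e+05 + j379.95| = 2.401e+05
|G(j0.51)| = 32 × 4.827 / 2.401e+05 = 0.00064333
20 log₁₀(0.00064333) = -63.83 dB
∠(j0.51 + 4.8) = arctan(0.51/4.8) = 6.06°
∠[(j0.51)² + 745(j0.51) + 240100] = ∠[2.401e+05 + j379.95] = 0.09°
∠G(j0.51) = 6.06° − 0.09° = 5.97°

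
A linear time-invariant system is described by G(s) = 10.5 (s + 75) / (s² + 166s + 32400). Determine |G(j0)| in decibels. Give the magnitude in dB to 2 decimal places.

G(0) = 10.5 × 75 / 32400 = 0.024306
20 log₁₀(0.024306) = -32.286 dB

-32.29 dB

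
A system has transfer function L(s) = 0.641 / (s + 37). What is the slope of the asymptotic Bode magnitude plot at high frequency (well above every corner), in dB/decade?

-20 dB/decade

With 0 zeros and 1 pole, the high-frequency asymptotic slope is 20 × (0 − 1) = -20 dB/decade.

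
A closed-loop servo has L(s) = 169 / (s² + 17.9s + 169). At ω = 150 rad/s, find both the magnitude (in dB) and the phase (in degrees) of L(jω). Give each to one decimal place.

|(j150)² + 17.9(j150) + 169| = |-22331 + j2685| = 2.249e+04
|L(j150)| = 169 / 2.249e+04 = 0.0075138
20 log₁₀(0.0075138) = -42.48 dB
∠[(j150)² + 17.9(j150) + 169] = ∠[-22331 + j2685] = 173.14°
∠L(j150) = −173.14° = -173.14°

|L| = -42.5 dB, ∠L = -173.1°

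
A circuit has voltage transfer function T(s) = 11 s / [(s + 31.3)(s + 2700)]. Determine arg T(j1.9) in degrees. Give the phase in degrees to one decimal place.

∠(j1.9) = 90.00°
∠(j1.9 + 31.3) = arctan(1.9/31.3) = 3.47°
∠(j1.9 + 2700) = arctan(1.9/2700) = 0.04°
∠T(j1.9) = 90.00° − (3.47° + 0.04°) = 86.49°

86.5 deg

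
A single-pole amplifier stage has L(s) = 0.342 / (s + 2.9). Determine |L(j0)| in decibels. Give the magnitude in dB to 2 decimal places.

-18.57 dB

L(0) = 0.342 / 2.9 = 0.11793
20 log₁₀(0.11793) = -18.567 dB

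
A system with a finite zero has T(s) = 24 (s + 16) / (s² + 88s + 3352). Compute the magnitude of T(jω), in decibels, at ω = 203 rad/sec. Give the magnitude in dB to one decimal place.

|j203 + 16| = √(203² + 16²) = 203.6
|(j203)² + 88(j203) + 3352| = |-37857 + j17864| = 4.186e+04
|T(j203)| = 24 × 203.6 / 4.186e+04 = 0.11675
20 log₁₀(0.11675) = -18.65 dB

-18.7 dB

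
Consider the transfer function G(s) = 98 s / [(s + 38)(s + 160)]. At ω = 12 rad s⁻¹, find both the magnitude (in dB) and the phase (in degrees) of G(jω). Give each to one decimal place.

|G| = -14.7 dB, ∠G = 68.2°

|j12| = 12
|j12 + 38| = √(12² + 38²) = 39.85
|j12 + 160| = √(12² + 160²) = 160.4
|G(j12)| = 98 × 12 / (39.85 × 160.4) = 0.18393
20 log₁₀(0.18393) = -14.71 dB
∠(j12) = 90.00°
∠(j12 + 38) = arctan(12/38) = 17.53°
∠(j12 + 160) = arctan(12/160) = 4.29°
∠G(j12) = 90.00° − (17.53° + 4.29°) = 68.19°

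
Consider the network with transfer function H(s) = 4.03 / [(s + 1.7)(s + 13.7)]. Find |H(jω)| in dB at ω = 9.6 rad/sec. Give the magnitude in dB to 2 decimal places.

-32.14 dB

|j9.6 + 1.7| = √(9.6² + 1.7²) = 9.749
|j9.6 + 13.7| = √(9.6² + 13.7²) = 16.73
|H(j9.6)| = 4.03 / (9.749 × 16.73) = 0.02471
20 log₁₀(0.02471) = -32.143 dB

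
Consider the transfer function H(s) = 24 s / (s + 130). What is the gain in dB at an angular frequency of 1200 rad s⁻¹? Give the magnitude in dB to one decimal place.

27.6 dB

|j1200| = 1200
|j1200 + 130| = √(1200² + 130²) = 1207
|H(j1200)| = 24 × 1200 / 1207 = 23.86
20 log₁₀(23.86) = 27.55 dB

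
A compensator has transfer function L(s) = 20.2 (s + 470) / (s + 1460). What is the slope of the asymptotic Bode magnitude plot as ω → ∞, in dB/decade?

With 1 zero and 1 pole, the high-frequency asymptotic slope is 20 × (1 − 1) = 0 dB/decade.

0 dB/decade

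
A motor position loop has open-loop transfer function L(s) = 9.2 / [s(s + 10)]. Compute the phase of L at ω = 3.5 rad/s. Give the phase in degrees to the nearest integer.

-109 deg

∠(j3.5 + 10) = arctan(3.5/10) = 19.29°
∠(j3.5) = 90.00°
∠L(j3.5) = − (19.29° + 90.00°) = -109.29°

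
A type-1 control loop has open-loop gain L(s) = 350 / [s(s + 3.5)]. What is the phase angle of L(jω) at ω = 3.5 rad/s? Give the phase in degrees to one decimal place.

-135.0°

∠(j3.5 + 3.5) = arctan(3.5/3.5) = 45.00°
∠(j3.5) = 90.00°
∠L(j3.5) = − (45.00° + 90.00°) = -135.00°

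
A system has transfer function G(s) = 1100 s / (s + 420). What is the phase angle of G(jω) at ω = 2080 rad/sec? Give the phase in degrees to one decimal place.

11.4 deg

∠(j2080) = 90.00°
∠(j2080 + 420) = arctan(2080/420) = 78.58°
∠G(j2080) = 90.00° − 78.58° = 11.42°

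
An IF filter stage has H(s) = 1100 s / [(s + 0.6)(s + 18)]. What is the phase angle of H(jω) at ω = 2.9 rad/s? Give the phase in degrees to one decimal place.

∠(j2.9) = 90.00°
∠(j2.9 + 0.6) = arctan(2.9/0.6) = 78.31°
∠(j2.9 + 18) = arctan(2.9/18) = 9.15°
∠H(j2.9) = 90.00° − (78.31° + 9.15°) = 2.54°

2.5 deg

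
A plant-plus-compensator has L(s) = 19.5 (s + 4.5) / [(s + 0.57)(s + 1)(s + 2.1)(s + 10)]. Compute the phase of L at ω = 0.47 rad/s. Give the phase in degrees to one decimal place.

∠(j0.47 + 4.5) = arctan(0.47/4.5) = 5.96°
∠(j0.47 + 0.57) = arctan(0.47/0.57) = 39.51°
∠(j0.47 + 1) = arctan(0.47/1) = 25.17°
∠(j0.47 + 2.1) = arctan(0.47/2.1) = 12.62°
∠(j0.47 + 10) = arctan(0.47/10) = 2.69°
∠L(j0.47) = 5.96° − (39.51° + 25.17° + 12.62° + 2.69°) = -74.02°

-74.0 deg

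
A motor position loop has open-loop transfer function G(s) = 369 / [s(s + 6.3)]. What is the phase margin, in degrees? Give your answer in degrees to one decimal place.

Gain crossover: |G(jω)| = 1 at ω ≈ 18.7 rad/s.
∠G(j18.7) = −90° − arctan(18.7/6.3) ≈ -161.38°
PM = 180° + (-161.38°) = 18.62°

18.6°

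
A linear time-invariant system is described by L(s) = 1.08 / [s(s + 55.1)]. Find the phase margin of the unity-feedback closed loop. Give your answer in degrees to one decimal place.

Gain crossover: |L(jω)| = 1 at ω ≈ 0.0196 rad/s.
∠L(j0.0196) = −90° − arctan(0.0196/55.1) ≈ -90.02°
PM = 180° + (-90.02°) = 89.98°

90.0°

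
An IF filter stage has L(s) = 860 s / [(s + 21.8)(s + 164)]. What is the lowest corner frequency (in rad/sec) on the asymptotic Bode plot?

Break frequencies occur at each pole and zero magnitude: 21.8 rad/sec, 164 rad/sec.
The lowest is 21.8 rad/sec.

21.8 rad/sec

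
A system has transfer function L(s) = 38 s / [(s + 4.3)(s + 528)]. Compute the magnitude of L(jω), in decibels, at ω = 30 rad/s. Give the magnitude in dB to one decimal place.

-23.0 dB

|j30| = 30
|j30 + 4.3| = √(30² + 4.3²) = 30.31
|j30 + 528| = √(30² + 528²) = 528.9
|L(j30)| = 38 × 30 / (30.31 × 528.9) = 0.071127
20 log₁₀(0.071127) = -22.96 dB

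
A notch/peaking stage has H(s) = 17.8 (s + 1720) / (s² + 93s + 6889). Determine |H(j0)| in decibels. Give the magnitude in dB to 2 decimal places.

12.96 dB

H(0) = 17.8 × 1720 / 6889 = 4.4442
20 log₁₀(4.4442) = 12.956 dB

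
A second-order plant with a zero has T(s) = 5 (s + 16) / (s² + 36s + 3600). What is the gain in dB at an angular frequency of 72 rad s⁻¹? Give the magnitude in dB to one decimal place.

-18.3 dB

|j72 + 16| = √(72² + 16²) = 73.76
|(j72)² + 36(j72) + 3600| = |-1584 + j2592| = 3038
|T(j72)| = 5 × 73.76 / 3038 = 0.1214
20 log₁₀(0.1214) = -18.32 dB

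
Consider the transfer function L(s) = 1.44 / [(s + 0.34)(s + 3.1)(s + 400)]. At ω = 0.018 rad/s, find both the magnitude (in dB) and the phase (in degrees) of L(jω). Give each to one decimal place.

|j0.018 + 0.34| = √(0.018² + 0.34²) = 0.3405
|j0.018 + 3.1| = √(0.018² + 3.1²) = 3.1
|j0.018 + 400| = √(0.018² + 400²) = 400
|L(j0.018)| = 1.44 / (0.3405 × 3.1 × 400) = 0.0034107
20 log₁₀(0.0034107) = -49.34 dB
∠(j0.018 + 0.34) = arctan(0.018/0.34) = 3.03°
∠(j0.018 + 3.1) = arctan(0.018/3.1) = 0.33°
∠(j0.018 + 400) = arctan(0.018/400) = 0.00°
∠L(j0.018) = − (3.03° + 0.33° + 0.00°) = -3.37°

|L| = -49.3 dB, ∠L = -3.4°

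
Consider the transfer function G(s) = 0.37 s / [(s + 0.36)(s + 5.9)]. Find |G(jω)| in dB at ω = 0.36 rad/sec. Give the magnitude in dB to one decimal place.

-27.1 dB

|j0.36| = 0.36
|j0.36 + 0.36| = √(0.36² + 0.36²) = 0.5091
|j0.36 + 5.9| = √(0.36² + 5.9²) = 5.911
|G(j0.36)| = 0.37 × 0.36 / (0.5091 × 5.911) = 0.044262
20 log₁₀(0.044262) = -27.08 dB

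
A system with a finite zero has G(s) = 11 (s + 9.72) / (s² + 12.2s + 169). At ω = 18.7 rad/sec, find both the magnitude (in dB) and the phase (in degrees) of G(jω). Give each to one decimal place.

|G| = -2.0 dB, ∠G = -65.8°

|j18.7 + 9.72| = √(18.7² + 9.72²) = 21.08
|(j18.7)² + 12.2(j18.7) + 169| = |-180.69 + j228.14| = 291
|G(j18.7)| = 11 × 21.08 / 291 = 0.79659
20 log₁₀(0.79659) = -1.98 dB
∠(j18.7 + 9.72) = arctan(18.7/9.72) = 62.54°
∠[(j18.7)² + 12.2(j18.7) + 169] = ∠[-180.69 + j228.14] = 128.38°
∠G(j18.7) = 62.54° − 128.38° = -65.84°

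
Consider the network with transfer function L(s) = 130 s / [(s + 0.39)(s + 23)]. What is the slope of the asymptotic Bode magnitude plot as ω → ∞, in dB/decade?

With 1 zero and 2 poles, the high-frequency asymptotic slope is 20 × (1 − 2) = -20 dB/decade.

-20 dB/decade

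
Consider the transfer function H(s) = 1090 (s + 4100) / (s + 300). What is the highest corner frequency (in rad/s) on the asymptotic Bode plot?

Break frequencies occur at each pole and zero magnitude: 300 rad/s, 4100 rad/s.
The highest is 4100 rad/s.

4100 rad/s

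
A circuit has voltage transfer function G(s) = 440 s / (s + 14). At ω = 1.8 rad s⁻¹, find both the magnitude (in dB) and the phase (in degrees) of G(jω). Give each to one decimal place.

|G| = 35.0 dB, ∠G = 82.7°

|j1.8| = 1.8
|j1.8 + 14| = √(1.8² + 14²) = 14.12
|G(j1.8)| = 440 × 1.8 / 14.12 = 56.11
20 log₁₀(56.11) = 34.98 dB
∠(j1.8) = 90.00°
∠(j1.8 + 14) = arctan(1.8/14) = 7.33°
∠G(j1.8) = 90.00° − 7.33° = 82.67°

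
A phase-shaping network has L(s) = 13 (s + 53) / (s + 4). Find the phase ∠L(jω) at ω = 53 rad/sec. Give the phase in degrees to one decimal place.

∠(j53 + 53) = arctan(53/53) = 45.00°
∠(j53 + 4) = arctan(53/4) = 85.68°
∠L(j53) = 45.00° − 85.68° = -40.68°

-40.7 deg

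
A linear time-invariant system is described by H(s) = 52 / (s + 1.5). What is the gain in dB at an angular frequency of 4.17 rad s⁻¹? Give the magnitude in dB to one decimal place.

|j4.17 + 1.5| = √(4.17² + 1.5²) = 4.432
|H(j4.17)| = 52 / 4.432 = 11.734
20 log₁₀(11.734) = 21.39 dB

21.4 dB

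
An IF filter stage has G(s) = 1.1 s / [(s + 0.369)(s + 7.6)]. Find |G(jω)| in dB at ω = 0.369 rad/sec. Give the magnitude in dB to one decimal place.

|j0.369| = 0.369
|j0.369 + 0.369| = √(0.369² + 0.369²) = 0.5218
|j0.369 + 7.6| = √(0.369² + 7.6²) = 7.609
|G(j0.369)| = 1.1 × 0.369 / (0.5218 × 7.609) = 0.10222
20 log₁₀(0.10222) = -19.81 dB

-19.8 dB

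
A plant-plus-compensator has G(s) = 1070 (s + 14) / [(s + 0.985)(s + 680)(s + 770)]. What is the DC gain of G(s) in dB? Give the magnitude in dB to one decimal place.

-30.7 dB

G(0) = 1070 × 14 / (0.985 × 680 × 770) = 0.029045
20 log₁₀(0.029045) = -30.74 dB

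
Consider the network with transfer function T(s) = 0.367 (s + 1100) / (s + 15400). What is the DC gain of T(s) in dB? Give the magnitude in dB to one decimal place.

T(0) = 0.367 × 1100 / 15400 = 0.026214
20 log₁₀(0.026214) = -31.63 dB

-31.6 dB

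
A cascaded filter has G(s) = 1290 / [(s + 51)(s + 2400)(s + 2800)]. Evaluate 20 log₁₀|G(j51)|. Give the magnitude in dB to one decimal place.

|j51 + 51| = √(51² + 51²) = 72.12
|j51 + 2400| = √(51² + 2400²) = 2401
|j51 + 2800| = √(51² + 2800²) = 2800
|G(j51)| = 1290 / (72.12 × 2401 × 2800) = 2.6605e-06
20 log₁₀(2.6605e-06) = -111.50 dB

-111.5 dB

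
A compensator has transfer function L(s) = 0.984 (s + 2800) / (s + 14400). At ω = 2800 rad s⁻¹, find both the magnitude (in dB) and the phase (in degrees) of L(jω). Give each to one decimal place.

|j2800 + 2800| = √(2800² + 2800²) = 3960
|j2800 + 14400| = √(2800² + 14400²) = 1.467e+04
|L(j2800)| = 0.984 × 3960 / 1.467e+04 = 0.26561
20 log₁₀(0.26561) = -11.52 dB
∠(j2800 + 2800) = arctan(2800/2800) = 45.00°
∠(j2800 + 14400) = arctan(2800/14400) = 11.00°
∠L(j2800) = 45.00° − 11.00° = 34.00°

|L| = -11.5 dB, ∠L = 34.0°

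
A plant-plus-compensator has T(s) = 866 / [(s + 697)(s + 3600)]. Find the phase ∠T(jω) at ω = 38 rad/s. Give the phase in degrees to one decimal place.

-3.7°

∠(j38 + 697) = arctan(38/697) = 3.12°
∠(j38 + 3600) = arctan(38/3600) = 0.60°
∠T(j38) = − (3.12° + 0.60°) = -3.73°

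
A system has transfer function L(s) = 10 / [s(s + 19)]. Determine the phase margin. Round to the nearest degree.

88°

Gain crossover: |L(jω)| = 1 at ω ≈ 0.526 rad/s.
∠L(j0.526) = −90° − arctan(0.526/19) ≈ -91.59°
PM = 180° + (-91.59°) = 88.41°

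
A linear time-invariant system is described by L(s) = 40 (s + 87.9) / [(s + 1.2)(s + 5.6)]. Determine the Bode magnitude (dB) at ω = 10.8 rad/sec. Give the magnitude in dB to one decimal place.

|j10.8 + 87.9| = √(10.8² + 87.9²) = 88.56
|j10.8 + 1.2| = √(10.8² + 1.2²) = 10.87
|j10.8 + 5.6| = √(10.8² + 5.6²) = 12.17
|L(j10.8)| = 40 × 88.56 / (10.87 × 12.17) = 26.797
20 log₁₀(26.797) = 28.56 dB

28.6 dB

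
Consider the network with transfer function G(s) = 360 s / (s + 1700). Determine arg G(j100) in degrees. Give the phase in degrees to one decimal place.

∠(j100) = 90.00°
∠(j100 + 1700) = arctan(100/1700) = 3.37°
∠G(j100) = 90.00° − 3.37° = 86.63°

86.6 deg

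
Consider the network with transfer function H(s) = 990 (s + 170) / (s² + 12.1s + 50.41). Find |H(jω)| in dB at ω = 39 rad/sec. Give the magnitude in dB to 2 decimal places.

|j39 + 170| = √(39² + 170²) = 174.4
|(j39)² + 12.1(j39) + 50.41| = |-1470.6 + j471.9| = 1544
|H(j39)| = 990 × 174.4 / 1544 = 111.8
20 log₁₀(111.8) = 40.969 dB

40.97 dB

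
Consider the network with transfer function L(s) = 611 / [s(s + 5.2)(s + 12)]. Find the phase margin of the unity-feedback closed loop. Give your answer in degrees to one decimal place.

Gain crossover: |L(jω)| = 1 at ω ≈ 5.85 rad/sec.
∠L(j5.85) = −90° − arctan(5.85/5.2) − arctan(5.85/12) ≈ -164.34°
PM = 180° + (-164.34°) = 15.66°

15.7°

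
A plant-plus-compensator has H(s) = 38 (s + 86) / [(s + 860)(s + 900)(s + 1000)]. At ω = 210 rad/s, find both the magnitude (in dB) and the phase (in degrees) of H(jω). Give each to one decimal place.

|j210 + 86| = √(210² + 86²) = 226.9
|j210 + 860| = √(210² + 860²) = 885.3
|j210 + 900| = √(210² + 900²) = 924.2
|j210 + 1000| = √(210² + 1000²) = 1022
|H(j210)| = 38 × 226.9 / (885.3 × 924.2 × 1022) = 1.0315e-05
20 log₁₀(1.0315e-05) = -99.73 dB
∠(j210 + 86) = arctan(210/86) = 67.73°
∠(j210 + 860) = arctan(210/860) = 13.72°
∠(j210 + 900) = arctan(210/900) = 13.13°
∠(j210 + 1000) = arctan(210/1000) = 11.86°
∠H(j210) = 67.73° − (13.72° + 13.13° + 11.86°) = 29.01°

|H| = -99.7 dB, ∠H = 29.0°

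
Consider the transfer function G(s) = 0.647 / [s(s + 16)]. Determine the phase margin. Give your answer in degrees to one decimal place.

89.9 deg

Gain crossover: |G(jω)| = 1 at ω ≈ 0.0404 rad/s.
∠G(j0.0404) = −90° − arctan(0.0404/16) ≈ -90.14°
PM = 180° + (-90.14°) = 89.86°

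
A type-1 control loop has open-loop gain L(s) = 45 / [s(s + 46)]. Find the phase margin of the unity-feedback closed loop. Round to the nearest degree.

89°

Gain crossover: |L(jω)| = 1 at ω ≈ 0.978 rad/s.
∠L(j0.978) = −90° − arctan(0.978/46) ≈ -91.22°
PM = 180° + (-91.22°) = 88.78°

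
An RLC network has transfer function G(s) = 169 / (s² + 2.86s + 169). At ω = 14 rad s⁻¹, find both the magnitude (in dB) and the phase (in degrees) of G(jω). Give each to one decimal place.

|(j14)² + 2.86(j14) + 169| = |-27 + j40.04| = 48.29
|G(j14)| = 169 / 48.29 = 3.4995
20 log₁₀(3.4995) = 10.88 dB
∠[(j14)² + 2.86(j14) + 169] = ∠[-27 + j40.04] = 123.99°
∠G(j14) = −123.99° = -123.99°

|G| = 10.9 dB, ∠G = -124.0°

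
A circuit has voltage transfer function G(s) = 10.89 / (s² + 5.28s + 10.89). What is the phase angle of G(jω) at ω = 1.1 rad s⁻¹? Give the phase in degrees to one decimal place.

-31.0 deg

∠[(j1.1)² + 5.28(j1.1) + 10.89] = ∠[9.68 + j5.808] = 30.96°
∠G(j1.1) = −30.96° = -30.96°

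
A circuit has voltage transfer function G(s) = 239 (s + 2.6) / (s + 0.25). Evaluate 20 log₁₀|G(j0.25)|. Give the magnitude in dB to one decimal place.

64.9 dB

|j0.25 + 2.6| = √(0.25² + 2.6²) = 2.612
|j0.25 + 0.25| = √(0.25² + 0.25²) = 0.3536
|G(j0.25)| = 239 × 2.612 / 0.3536 = 1765.7
20 log₁₀(1765.7) = 64.94 dB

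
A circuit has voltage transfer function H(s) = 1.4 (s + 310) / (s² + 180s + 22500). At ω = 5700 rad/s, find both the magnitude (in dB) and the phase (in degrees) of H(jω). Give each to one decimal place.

|j5700 + 310| = √(5700² + 310²) = 5708
|(j5700)² + 180(j5700) + 22500| = |-3.2468e+07 + j1.026e+06| = 3.248e+07
|H(j5700)| = 1.4 × 5708 / 3.248e+07 = 0.00024602
20 log₁₀(0.00024602) = -72.18 dB
∠(j5700 + 310) = arctan(5700/310) = 86.89°
∠[(j5700)² + 180(j5700) + 22500] = ∠[-3.2468e+07 + j1.026e+06] = 178.19°
∠H(j5700) = 86.89° − 178.19° = -91.30°

|H| = -72.2 dB, ∠H = -91.3°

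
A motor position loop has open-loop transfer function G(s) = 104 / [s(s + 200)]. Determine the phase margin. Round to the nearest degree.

90 deg

Gain crossover: |G(jω)| = 1 at ω ≈ 0.52 rad/s.
∠G(j0.52) = −90° − arctan(0.52/200) ≈ -90.15°
PM = 180° + (-90.15°) = 89.85°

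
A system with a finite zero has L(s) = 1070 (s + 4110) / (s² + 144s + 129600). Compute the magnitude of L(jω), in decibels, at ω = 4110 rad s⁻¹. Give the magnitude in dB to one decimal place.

|j4110 + 4110| = √(4110² + 4110²) = 5812
|(j4110)² + 144(j4110) + 129600| = |-1.6762e+07 + j5.9184e+05| = 1.677e+07
|L(j4110)| = 1070 × 5812 / 1.677e+07 = 0.37079
20 log₁₀(0.37079) = -8.62 dB

-8.6 dB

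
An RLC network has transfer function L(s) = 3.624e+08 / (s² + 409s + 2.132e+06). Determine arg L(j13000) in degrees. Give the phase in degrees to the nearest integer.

-178°

∠[(j13000)² + 409(j13000) + 2.132e+06] = ∠[-1.6687e+08 + j5.317e+06] = 178.17°
∠L(j13000) = −178.17° = -178.17°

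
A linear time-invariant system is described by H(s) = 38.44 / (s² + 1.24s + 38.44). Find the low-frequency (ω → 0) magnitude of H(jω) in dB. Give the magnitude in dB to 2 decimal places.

H(0) = 38.44 / 38.44 = 1
20 log₁₀(1) = 0.000 dB

0.00 dB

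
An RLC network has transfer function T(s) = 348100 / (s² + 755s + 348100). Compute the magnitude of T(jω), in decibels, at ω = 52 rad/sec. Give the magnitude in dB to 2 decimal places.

|(j52)² + 755(j52) + 348100| = |3.454e+05 + j39260| = 3.476e+05
|T(j52)| = 348100 / 3.476e+05 = 1.0014
20 log₁₀(1.0014) = 0.012 dB

0.01 dB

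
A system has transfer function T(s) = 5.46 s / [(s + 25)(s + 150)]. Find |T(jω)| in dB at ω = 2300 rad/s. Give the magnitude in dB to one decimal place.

|j2300| = 2300
|j2300 + 25| = √(2300² + 25²) = 2300
|j2300 + 150| = √(2300² + 150²) = 2305
|T(j2300)| = 5.46 × 2300 / (2300 × 2305) = 0.0023687
20 log₁₀(0.0023687) = -52.51 dB

-52.5 dB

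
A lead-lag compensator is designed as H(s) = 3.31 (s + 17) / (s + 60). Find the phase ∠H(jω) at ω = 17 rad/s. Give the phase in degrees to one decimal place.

29.2°

∠(j17 + 17) = arctan(17/17) = 45.00°
∠(j17 + 60) = arctan(17/60) = 15.82°
∠H(j17) = 45.00° − 15.82° = 29.18°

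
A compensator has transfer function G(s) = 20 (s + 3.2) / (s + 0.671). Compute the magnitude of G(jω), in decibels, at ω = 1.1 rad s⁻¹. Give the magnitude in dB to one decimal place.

|j1.1 + 3.2| = √(1.1² + 3.2²) = 3.384
|j1.1 + 0.671| = √(1.1² + 0.671²) = 1.289
|G(j1.1)| = 20 × 3.384 / 1.289 = 52.523
20 log₁₀(52.523) = 34.41 dB

34.4 dB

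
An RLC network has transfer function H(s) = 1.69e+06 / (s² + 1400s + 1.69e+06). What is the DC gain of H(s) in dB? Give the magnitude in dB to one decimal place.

0.0 dB

H(0) = 1.69e+06 / 1.69e+06 = 1
20 log₁₀(1) = 0.00 dB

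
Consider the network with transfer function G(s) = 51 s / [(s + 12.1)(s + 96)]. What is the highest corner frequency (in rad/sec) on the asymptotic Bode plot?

96 rad/sec

Break frequencies occur at each pole and zero magnitude: 12.1 rad/sec, 96 rad/sec.
The highest is 96 rad/sec.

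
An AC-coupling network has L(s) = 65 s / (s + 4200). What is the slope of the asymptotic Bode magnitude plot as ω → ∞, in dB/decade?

With 1 zero and 1 pole, the high-frequency asymptotic slope is 20 × (1 − 1) = 0 dB/decade.

0 dB/decade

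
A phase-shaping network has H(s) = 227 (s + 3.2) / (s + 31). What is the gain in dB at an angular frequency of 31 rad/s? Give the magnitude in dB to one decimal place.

|j31 + 3.2| = √(31² + 3.2²) = 31.16
|j31 + 31| = √(31² + 31²) = 43.84
|H(j31)| = 227 × 31.16 / 43.84 = 161.37
20 log₁₀(161.37) = 44.16 dB

44.2 dB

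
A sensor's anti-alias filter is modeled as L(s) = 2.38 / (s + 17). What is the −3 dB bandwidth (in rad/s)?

17 rad/s

For a single-pole low-pass, the −3 dB point is at the pole: ω = 17 rad/s.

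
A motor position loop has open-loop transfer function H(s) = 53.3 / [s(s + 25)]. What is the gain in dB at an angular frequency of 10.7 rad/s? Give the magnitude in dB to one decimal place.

-14.7 dB

|j10.7 + 25| = √(10.7² + 25²) = 27.19
|j10.7| = 10.7
|H(j10.7)| = 53.3 / (27.19 × 10.7) = 0.18318
20 log₁₀(0.18318) = -14.74 dB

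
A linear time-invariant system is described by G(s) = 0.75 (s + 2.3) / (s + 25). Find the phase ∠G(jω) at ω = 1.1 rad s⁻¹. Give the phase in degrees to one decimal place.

∠(j1.1 + 2.3) = arctan(1.1/2.3) = 25.56°
∠(j1.1 + 25) = arctan(1.1/25) = 2.52°
∠G(j1.1) = 25.56° − 2.52° = 23.04°

23.0°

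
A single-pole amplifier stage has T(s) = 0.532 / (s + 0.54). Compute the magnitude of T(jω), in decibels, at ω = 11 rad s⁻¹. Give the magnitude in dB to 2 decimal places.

|j11 + 0.54| = √(11² + 0.54²) = 11.01
|T(j11)| = 0.532 / 11.01 = 0.048305
20 log₁₀(0.048305) = -26.320 dB

-26.32 dB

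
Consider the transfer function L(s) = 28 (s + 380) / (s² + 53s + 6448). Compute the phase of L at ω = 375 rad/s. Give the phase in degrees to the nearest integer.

-127°

∠(j375 + 380) = arctan(375/380) = 44.62°
∠[(j375)² + 53(j375) + 6448] = ∠[-1.3418e+05 + j19875] = 171.57°
∠L(j375) = 44.62° − 171.57° = -126.95°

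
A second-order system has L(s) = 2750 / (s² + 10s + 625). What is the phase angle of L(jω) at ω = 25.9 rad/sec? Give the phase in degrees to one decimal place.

-100.0°

∠[(j25.9)² + 10(j25.9) + 625] = ∠[-45.81 + j259] = 100.03°
∠L(j25.9) = −100.03° = -100.03°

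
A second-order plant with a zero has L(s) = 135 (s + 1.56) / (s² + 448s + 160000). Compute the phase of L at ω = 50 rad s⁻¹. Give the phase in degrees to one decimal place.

∠(j50 + 1.56) = arctan(50/1.56) = 88.21°
∠[(j50)² + 448(j50) + 160000] = ∠[1.575e+05 + j22400] = 8.09°
∠L(j50) = 88.21° − 8.09° = 80.12°

80.1°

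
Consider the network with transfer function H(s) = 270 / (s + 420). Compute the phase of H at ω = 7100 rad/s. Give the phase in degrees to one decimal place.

-86.6°

∠(j7100 + 420) = arctan(7100/420) = 86.61°
∠H(j7100) = −86.61° = -86.61°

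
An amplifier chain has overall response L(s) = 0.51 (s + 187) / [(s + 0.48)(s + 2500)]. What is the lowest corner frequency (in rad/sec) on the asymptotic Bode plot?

0.48 rad/sec

Break frequencies occur at each pole and zero magnitude: 0.48 rad/sec, 187 rad/sec, 2500 rad/sec.
The lowest is 0.48 rad/sec.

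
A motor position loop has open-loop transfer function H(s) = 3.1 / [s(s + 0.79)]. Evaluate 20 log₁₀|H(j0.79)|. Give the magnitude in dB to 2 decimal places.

10.91 dB

|j0.79 + 0.79| = √(0.79² + 0.79²) = 1.117
|j0.79| = 0.79
|H(j0.79)| = 3.1 / (1.117 × 0.79) = 3.5123
20 log₁₀(3.5123) = 10.912 dB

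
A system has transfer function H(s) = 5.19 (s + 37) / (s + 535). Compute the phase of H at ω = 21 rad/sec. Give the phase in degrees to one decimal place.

∠(j21 + 37) = arctan(21/37) = 29.58°
∠(j21 + 535) = arctan(21/535) = 2.25°
∠H(j21) = 29.58° − 2.25° = 27.33°

27.3 deg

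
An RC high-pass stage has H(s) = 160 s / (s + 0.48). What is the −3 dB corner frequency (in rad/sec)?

For a single-pole high-pass, the −3 dB point is at the pole: ω = 0.48 rad/sec.

0.48 rad/sec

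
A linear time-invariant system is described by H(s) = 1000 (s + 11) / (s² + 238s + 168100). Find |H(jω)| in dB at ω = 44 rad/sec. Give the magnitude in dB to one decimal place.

|j44 + 11| = √(44² + 11²) = 45.35
|(j44)² + 238(j44) + 168100| = |1.6616e+05 + j10472| = 1.665e+05
|H(j44)| = 1000 × 45.35 / 1.665e+05 = 0.27241
20 log₁₀(0.27241) = -11.30 dB

-11.3 dB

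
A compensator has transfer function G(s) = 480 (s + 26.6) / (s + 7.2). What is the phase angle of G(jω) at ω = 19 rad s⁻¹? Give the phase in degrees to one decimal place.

∠(j19 + 26.6) = arctan(19/26.6) = 35.54°
∠(j19 + 7.2) = arctan(19/7.2) = 69.25°
∠G(j19) = 35.54° − 69.25° = -33.71°

-33.7 deg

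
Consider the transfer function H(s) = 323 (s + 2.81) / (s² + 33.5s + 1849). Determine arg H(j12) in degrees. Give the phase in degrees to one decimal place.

63.6°

∠(j12 + 2.81) = arctan(12/2.81) = 76.82°
∠[(j12)² + 33.5(j12) + 1849] = ∠[1705 + j402] = 13.27°
∠H(j12) = 76.82° − 13.27° = 63.55°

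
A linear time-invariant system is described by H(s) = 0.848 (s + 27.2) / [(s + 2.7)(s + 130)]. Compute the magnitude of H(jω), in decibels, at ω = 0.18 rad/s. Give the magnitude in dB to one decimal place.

-23.7 dB

|j0.18 + 27.2| = √(0.18² + 27.2²) = 27.2
|j0.18 + 2.7| = √(0.18² + 2.7²) = 2.706
|j0.18 + 130| = √(0.18² + 130²) = 130
|H(j0.18)| = 0.848 × 27.2 / (2.706 × 130) = 0.06557
20 log₁₀(0.06557) = -23.67 dB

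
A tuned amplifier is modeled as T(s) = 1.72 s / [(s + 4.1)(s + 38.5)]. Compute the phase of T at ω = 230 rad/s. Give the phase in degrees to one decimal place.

∠(j230) = 90.00°
∠(j230 + 4.1) = arctan(230/4.1) = 88.98°
∠(j230 + 38.5) = arctan(230/38.5) = 80.50°
∠T(j230) = 90.00° − (88.98° + 80.50°) = -79.48°

-79.5°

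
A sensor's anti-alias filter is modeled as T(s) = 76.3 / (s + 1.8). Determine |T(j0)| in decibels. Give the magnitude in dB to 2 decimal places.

32.55 dB

T(0) = 76.3 / 1.8 = 42.389
20 log₁₀(42.389) = 32.545 dB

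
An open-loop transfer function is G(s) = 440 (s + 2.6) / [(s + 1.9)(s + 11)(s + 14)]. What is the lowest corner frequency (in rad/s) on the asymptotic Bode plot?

Break frequencies occur at each pole and zero magnitude: 1.9 rad/s, 2.6 rad/s, 11 rad/s, 14 rad/s.
The lowest is 1.9 rad/s.

1.9 rad/s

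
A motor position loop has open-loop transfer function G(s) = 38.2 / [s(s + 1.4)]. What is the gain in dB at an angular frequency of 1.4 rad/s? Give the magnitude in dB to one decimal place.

22.8 dB

|j1.4 + 1.4| = √(1.4² + 1.4²) = 1.98
|j1.4| = 1.4
|G(j1.4)| = 38.2 / (1.98 × 1.4) = 13.781
20 log₁₀(13.781) = 22.79 dB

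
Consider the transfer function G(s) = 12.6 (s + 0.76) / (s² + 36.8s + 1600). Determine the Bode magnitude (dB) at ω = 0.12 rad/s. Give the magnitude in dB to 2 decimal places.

-44.35 dB

|j0.12 + 0.76| = √(0.12² + 0.76²) = 0.7694
|(j0.12)² + 36.8(j0.12) + 1600| = |1600 + j4.416| = 1600
|G(j0.12)| = 12.6 × 0.7694 / 1600 = 0.0060592
20 log₁₀(0.0060592) = -44.352 dB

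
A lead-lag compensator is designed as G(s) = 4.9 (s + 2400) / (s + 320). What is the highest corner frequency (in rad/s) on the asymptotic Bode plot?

2400 rad/s

Break frequencies occur at each pole and zero magnitude: 320 rad/s, 2400 rad/s.
The highest is 2400 rad/s.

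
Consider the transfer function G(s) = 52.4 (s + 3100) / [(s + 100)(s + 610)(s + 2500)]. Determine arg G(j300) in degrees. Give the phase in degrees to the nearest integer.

∠(j300 + 3100) = arctan(300/3100) = 5.53°
∠(j300 + 100) = arctan(300/100) = 71.57°
∠(j300 + 610) = arctan(300/610) = 26.19°
∠(j300 + 2500) = arctan(300/2500) = 6.84°
∠G(j300) = 5.53° − (71.57° + 26.19° + 6.84°) = -99.07°

-99°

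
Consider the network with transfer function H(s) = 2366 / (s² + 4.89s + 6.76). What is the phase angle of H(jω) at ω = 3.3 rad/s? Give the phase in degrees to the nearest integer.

-104°

∠[(j3.3)² + 4.89(j3.3) + 6.76] = ∠[-4.13 + j16.137] = 104.36°
∠H(j3.3) = −104.36° = -104.36°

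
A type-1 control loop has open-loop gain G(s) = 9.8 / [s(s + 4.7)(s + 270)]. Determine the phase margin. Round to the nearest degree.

Gain crossover: |G(jω)| = 1 at ω ≈ 0.00772 rad s⁻¹.
∠G(j0.00772) = −90° − arctan(0.00772/4.7) − arctan(0.00772/270) ≈ -90.10°
PM = 180° + (-90.10°) = 89.90°

90°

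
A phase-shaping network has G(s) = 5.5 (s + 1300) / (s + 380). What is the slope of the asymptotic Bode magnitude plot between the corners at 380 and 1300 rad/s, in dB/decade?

In this band the factors already past their corner are: pole at 380; net slope = -20 dB/decade.

-20 dB/decade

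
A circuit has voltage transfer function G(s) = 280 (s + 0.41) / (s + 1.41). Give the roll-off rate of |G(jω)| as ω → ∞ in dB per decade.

0 dB/decade

With 1 zero and 1 pole, the high-frequency asymptotic slope is 20 × (1 − 1) = 0 dB/decade.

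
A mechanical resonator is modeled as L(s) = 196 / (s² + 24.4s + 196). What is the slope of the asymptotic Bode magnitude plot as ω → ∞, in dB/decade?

-40 dB/decade

With 0 zeros and 2 poles, the high-frequency asymptotic slope is 20 × (0 − 2) = -40 dB/decade.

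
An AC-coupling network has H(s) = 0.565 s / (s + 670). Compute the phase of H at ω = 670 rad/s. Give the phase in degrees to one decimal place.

45.0°

∠(j670) = 90.00°
∠(j670 + 670) = arctan(670/670) = 45.00°
∠H(j670) = 90.00° − 45.00° = 45.00°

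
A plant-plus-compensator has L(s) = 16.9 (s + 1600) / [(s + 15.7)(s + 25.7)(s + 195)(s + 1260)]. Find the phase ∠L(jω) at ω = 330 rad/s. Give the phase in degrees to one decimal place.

-235.3°

∠(j330 + 1600) = arctan(330/1600) = 11.65°
∠(j330 + 15.7) = arctan(330/15.7) = 87.28°
∠(j330 + 25.7) = arctan(330/25.7) = 85.55°
∠(j330 + 195) = arctan(330/195) = 59.42°
∠(j330 + 1260) = arctan(330/1260) = 14.68°
∠L(j330) = 11.65° − (87.28° + 85.55° + 59.42° + 14.68°) = -235.27°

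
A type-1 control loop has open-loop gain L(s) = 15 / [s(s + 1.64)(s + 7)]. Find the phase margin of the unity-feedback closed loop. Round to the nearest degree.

Gain crossover: |L(jω)| = 1 at ω ≈ 1.08 rad/s.
∠L(j1.08) = −90° − arctan(1.08/1.64) − arctan(1.08/7) ≈ -132.10°
PM = 180° + (-132.10°) = 47.90°

48°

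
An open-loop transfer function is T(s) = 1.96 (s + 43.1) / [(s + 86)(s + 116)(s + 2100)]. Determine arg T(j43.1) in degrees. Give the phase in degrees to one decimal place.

-3.2°

∠(j43.1 + 43.1) = arctan(43.1/43.1) = 45.00°
∠(j43.1 + 86) = arctan(43.1/86) = 26.62°
∠(j43.1 + 116) = arctan(43.1/116) = 20.38°
∠(j43.1 + 2100) = arctan(43.1/2100) = 1.18°
∠T(j43.1) = 45.00° − (26.62° + 20.38° + 1.18°) = -3.18°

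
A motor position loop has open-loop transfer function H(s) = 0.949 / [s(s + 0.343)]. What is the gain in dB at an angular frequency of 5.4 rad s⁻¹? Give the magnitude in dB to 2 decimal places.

-29.77 dB

|j5.4 + 0.343| = √(5.4² + 0.343²) = 5.411
|j5.4| = 5.4
|H(j5.4)| = 0.949 / (5.411 × 5.4) = 0.032479
20 log₁₀(0.032479) = -29.768 dB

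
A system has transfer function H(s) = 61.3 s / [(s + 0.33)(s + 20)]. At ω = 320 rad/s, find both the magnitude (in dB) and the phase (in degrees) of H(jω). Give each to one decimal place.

|H| = -14.4 dB, ∠H = -86.4 deg

|j320| = 320
|j320 + 0.33| = √(320² + 0.33²) = 320
|j320 + 20| = √(320² + 20²) = 320.6
|H(j320)| = 61.3 × 320 / (320 × 320.6) = 0.19119
20 log₁₀(0.19119) = -14.37 dB
∠(j320) = 90.00°
∠(j320 + 0.33) = arctan(320/0.33) = 89.94°
∠(j320 + 20) = arctan(320/20) = 86.42°
∠H(j320) = 90.00° − (89.94° + 86.42°) = -86.36°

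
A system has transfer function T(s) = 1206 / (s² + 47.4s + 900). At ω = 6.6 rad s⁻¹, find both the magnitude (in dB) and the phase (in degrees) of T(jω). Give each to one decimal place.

|(j6.6)² + 47.4(j6.6) + 900| = |856.44 + j312.84| = 911.8
|T(j6.6)| = 1206 / 911.8 = 1.3227
20 log₁₀(1.3227) = 2.43 dB
∠[(j6.6)² + 47.4(j6.6) + 900] = ∠[856.44 + j312.84] = 20.07°
∠T(j6.6) = −20.07° = -20.07°

|T| = 2.4 dB, ∠T = -20.1°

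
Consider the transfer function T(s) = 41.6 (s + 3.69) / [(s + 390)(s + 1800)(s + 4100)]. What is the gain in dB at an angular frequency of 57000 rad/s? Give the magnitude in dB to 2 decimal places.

|j57000 + 3.69| = √(57000² + 3.69²) = 5.7e+04
|j57000 + 390| = √(57000² + 390²) = 5.7e+04
|j57000 + 1800| = √(57000² + 1800²) = 5.703e+04
|j57000 + 4100| = √(57000² + 4100²) = 5.715e+04
|T(j57000)| = 41.6 × 5.7e+04 / (5.7e+04 × 5.703e+04 × 5.715e+04) = 1.2764e-08
20 log₁₀(1.2764e-08) = -157.880 dB

-157.88 dB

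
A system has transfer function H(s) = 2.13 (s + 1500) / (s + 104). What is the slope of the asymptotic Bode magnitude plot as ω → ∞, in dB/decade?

0 dB/decade

With 1 zero and 1 pole, the high-frequency asymptotic slope is 20 × (1 − 1) = 0 dB/decade.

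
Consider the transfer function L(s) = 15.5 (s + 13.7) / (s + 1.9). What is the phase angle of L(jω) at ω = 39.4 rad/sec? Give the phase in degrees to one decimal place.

∠(j39.4 + 13.7) = arctan(39.4/13.7) = 70.83°
∠(j39.4 + 1.9) = arctan(39.4/1.9) = 87.24°
∠L(j39.4) = 70.83° − 87.24° = -16.41°

-16.4°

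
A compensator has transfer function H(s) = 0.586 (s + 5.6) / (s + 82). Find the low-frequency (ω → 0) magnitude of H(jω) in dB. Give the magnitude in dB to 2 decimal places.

H(0) = 0.586 × 5.6 / 82 = 0.04002
20 log₁₀(0.04002) = -27.955 dB

-27.95 dB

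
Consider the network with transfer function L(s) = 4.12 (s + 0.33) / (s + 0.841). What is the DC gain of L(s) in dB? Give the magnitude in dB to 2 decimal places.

4.17 dB

L(0) = 4.12 × 0.33 / 0.841 = 1.6166
20 log₁₀(1.6166) = 4.172 dB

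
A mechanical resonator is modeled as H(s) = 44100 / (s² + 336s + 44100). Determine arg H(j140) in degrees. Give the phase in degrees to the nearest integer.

∠[(j140)² + 336(j140) + 44100] = ∠[24500 + j47040] = 62.49°
∠H(j140) = −62.49° = -62.49°

-62°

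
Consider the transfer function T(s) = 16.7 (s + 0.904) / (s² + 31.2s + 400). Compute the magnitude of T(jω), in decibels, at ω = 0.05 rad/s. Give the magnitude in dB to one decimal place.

-28.5 dB

|j0.05 + 0.904| = √(0.05² + 0.904²) = 0.9054
|(j0.05)² + 31.2(j0.05) + 400| = |400 + j1.56| = 400
|T(j0.05)| = 16.7 × 0.9054 / 400 = 0.0378
20 log₁₀(0.0378) = -28.45 dB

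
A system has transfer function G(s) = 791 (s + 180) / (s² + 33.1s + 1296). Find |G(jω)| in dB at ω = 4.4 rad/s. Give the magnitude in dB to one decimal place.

40.9 dB

|j4.4 + 180| = √(4.4² + 180²) = 180.1
|(j4.4)² + 33.1(j4.4) + 1296| = |1276.6 + j145.64| = 1285
|G(j4.4)| = 791 × 180.1 / 1285 = 110.84
20 log₁₀(110.84) = 40.89 dB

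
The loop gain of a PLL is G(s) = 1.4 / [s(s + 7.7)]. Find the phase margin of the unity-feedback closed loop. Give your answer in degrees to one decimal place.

88.6°

Gain crossover: |G(jω)| = 1 at ω ≈ 0.182 rad/sec.
∠G(j0.182) = −90° − arctan(0.182/7.7) ≈ -91.35°
PM = 180° + (-91.35°) = 88.65°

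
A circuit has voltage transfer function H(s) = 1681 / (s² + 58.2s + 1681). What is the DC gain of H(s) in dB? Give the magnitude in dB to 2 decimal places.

H(0) = 1681 / 1681 = 1
20 log₁₀(1) = 0.000 dB

0.00 dB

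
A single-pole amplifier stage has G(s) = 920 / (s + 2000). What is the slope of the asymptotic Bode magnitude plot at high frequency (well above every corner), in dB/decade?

-20 dB/decade

With 0 zeros and 1 pole, the high-frequency asymptotic slope is 20 × (0 − 1) = -20 dB/decade.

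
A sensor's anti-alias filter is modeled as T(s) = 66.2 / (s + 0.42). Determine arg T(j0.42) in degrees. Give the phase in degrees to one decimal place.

∠(j0.42 + 0.42) = arctan(0.42/0.42) = 45.00°
∠T(j0.42) = −45.00° = -45.00°

-45.0°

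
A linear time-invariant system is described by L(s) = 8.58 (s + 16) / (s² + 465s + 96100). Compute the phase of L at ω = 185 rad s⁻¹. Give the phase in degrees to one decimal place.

30.8°

∠(j185 + 16) = arctan(185/16) = 85.06°
∠[(j185)² + 465(j185) + 96100] = ∠[61875 + j86025] = 54.27°
∠L(j185) = 85.06° − 54.27° = 30.78°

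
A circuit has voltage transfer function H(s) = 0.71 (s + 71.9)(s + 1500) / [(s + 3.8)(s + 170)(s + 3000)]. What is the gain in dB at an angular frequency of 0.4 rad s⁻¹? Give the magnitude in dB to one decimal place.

|j0.4 + 71.9| = √(0.4² + 71.9²) = 71.9
|j0.4 + 1500| = √(0.4² + 1500²) = 1500
|j0.4 + 3.8| = √(0.4² + 3.8²) = 3.821
|j0.4 + 170| = √(0.4² + 170²) = 170
|j0.4 + 3000| = √(0.4² + 3000²) = 3000
|H(j0.4)| = 0.71 × 71.9 × 1500 / (3.821 × 170 × 3000) = 0.039295
20 log₁₀(0.039295) = -28.11 dB

-28.1 dB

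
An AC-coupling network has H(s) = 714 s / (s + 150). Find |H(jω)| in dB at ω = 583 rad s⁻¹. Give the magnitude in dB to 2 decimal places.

|j583| = 583
|j583 + 150| = √(583² + 150²) = 602
|H(j583)| = 714 × 583 / 602 = 691.48
20 log₁₀(691.48) = 56.796 dB

56.80 dB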